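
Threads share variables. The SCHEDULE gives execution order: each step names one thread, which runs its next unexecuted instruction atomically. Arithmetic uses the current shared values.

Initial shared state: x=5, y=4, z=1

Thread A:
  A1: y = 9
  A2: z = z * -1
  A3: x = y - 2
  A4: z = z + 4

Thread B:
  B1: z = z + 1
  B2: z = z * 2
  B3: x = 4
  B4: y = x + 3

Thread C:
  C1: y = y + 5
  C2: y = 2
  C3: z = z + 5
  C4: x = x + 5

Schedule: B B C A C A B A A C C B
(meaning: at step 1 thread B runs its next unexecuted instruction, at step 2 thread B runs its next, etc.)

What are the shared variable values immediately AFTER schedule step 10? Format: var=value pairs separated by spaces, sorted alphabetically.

Answer: x=0 y=2 z=5

Derivation:
Step 1: thread B executes B1 (z = z + 1). Shared: x=5 y=4 z=2. PCs: A@0 B@1 C@0
Step 2: thread B executes B2 (z = z * 2). Shared: x=5 y=4 z=4. PCs: A@0 B@2 C@0
Step 3: thread C executes C1 (y = y + 5). Shared: x=5 y=9 z=4. PCs: A@0 B@2 C@1
Step 4: thread A executes A1 (y = 9). Shared: x=5 y=9 z=4. PCs: A@1 B@2 C@1
Step 5: thread C executes C2 (y = 2). Shared: x=5 y=2 z=4. PCs: A@1 B@2 C@2
Step 6: thread A executes A2 (z = z * -1). Shared: x=5 y=2 z=-4. PCs: A@2 B@2 C@2
Step 7: thread B executes B3 (x = 4). Shared: x=4 y=2 z=-4. PCs: A@2 B@3 C@2
Step 8: thread A executes A3 (x = y - 2). Shared: x=0 y=2 z=-4. PCs: A@3 B@3 C@2
Step 9: thread A executes A4 (z = z + 4). Shared: x=0 y=2 z=0. PCs: A@4 B@3 C@2
Step 10: thread C executes C3 (z = z + 5). Shared: x=0 y=2 z=5. PCs: A@4 B@3 C@3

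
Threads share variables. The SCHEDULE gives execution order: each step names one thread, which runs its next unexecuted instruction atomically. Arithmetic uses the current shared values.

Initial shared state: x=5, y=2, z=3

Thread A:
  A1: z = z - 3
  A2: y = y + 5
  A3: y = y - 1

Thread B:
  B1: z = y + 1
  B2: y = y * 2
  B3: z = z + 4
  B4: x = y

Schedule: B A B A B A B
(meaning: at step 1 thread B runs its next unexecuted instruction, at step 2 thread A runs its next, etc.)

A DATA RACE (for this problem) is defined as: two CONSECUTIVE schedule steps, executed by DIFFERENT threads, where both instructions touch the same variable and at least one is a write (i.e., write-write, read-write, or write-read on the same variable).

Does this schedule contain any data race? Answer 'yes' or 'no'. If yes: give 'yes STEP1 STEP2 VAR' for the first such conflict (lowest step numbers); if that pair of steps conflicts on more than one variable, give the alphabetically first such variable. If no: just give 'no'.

Steps 1,2: B(z = y + 1) vs A(z = z - 3). RACE on z (W-W).
Steps 2,3: A(r=z,w=z) vs B(r=y,w=y). No conflict.
Steps 3,4: B(y = y * 2) vs A(y = y + 5). RACE on y (W-W).
Steps 4,5: A(r=y,w=y) vs B(r=z,w=z). No conflict.
Steps 5,6: B(r=z,w=z) vs A(r=y,w=y). No conflict.
Steps 6,7: A(y = y - 1) vs B(x = y). RACE on y (W-R).
First conflict at steps 1,2.

Answer: yes 1 2 z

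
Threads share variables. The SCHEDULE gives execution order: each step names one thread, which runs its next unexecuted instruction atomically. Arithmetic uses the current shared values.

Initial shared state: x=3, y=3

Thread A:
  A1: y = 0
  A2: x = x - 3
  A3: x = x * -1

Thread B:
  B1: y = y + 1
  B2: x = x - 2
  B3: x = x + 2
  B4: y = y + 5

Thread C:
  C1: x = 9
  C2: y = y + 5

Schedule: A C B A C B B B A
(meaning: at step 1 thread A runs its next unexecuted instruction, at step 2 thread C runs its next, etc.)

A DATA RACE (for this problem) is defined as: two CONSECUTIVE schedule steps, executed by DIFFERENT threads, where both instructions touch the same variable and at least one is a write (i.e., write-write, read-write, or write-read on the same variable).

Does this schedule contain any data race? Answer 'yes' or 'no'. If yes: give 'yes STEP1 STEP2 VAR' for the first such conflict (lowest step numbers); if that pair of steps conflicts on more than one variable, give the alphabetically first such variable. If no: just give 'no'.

Answer: no

Derivation:
Steps 1,2: A(r=-,w=y) vs C(r=-,w=x). No conflict.
Steps 2,3: C(r=-,w=x) vs B(r=y,w=y). No conflict.
Steps 3,4: B(r=y,w=y) vs A(r=x,w=x). No conflict.
Steps 4,5: A(r=x,w=x) vs C(r=y,w=y). No conflict.
Steps 5,6: C(r=y,w=y) vs B(r=x,w=x). No conflict.
Steps 6,7: same thread (B). No race.
Steps 7,8: same thread (B). No race.
Steps 8,9: B(r=y,w=y) vs A(r=x,w=x). No conflict.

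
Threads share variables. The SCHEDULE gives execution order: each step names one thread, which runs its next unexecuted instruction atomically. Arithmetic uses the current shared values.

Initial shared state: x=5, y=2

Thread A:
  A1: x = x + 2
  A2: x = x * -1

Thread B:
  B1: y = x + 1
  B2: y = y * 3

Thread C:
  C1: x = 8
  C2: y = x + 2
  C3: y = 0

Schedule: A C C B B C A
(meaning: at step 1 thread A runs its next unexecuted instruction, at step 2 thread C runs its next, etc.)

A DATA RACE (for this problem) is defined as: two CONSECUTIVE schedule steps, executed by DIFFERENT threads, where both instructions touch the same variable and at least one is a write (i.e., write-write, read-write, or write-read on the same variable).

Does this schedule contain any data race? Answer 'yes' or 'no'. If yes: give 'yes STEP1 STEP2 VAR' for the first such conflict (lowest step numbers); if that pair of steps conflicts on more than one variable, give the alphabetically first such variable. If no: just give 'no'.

Steps 1,2: A(x = x + 2) vs C(x = 8). RACE on x (W-W).
Steps 2,3: same thread (C). No race.
Steps 3,4: C(y = x + 2) vs B(y = x + 1). RACE on y (W-W).
Steps 4,5: same thread (B). No race.
Steps 5,6: B(y = y * 3) vs C(y = 0). RACE on y (W-W).
Steps 6,7: C(r=-,w=y) vs A(r=x,w=x). No conflict.
First conflict at steps 1,2.

Answer: yes 1 2 x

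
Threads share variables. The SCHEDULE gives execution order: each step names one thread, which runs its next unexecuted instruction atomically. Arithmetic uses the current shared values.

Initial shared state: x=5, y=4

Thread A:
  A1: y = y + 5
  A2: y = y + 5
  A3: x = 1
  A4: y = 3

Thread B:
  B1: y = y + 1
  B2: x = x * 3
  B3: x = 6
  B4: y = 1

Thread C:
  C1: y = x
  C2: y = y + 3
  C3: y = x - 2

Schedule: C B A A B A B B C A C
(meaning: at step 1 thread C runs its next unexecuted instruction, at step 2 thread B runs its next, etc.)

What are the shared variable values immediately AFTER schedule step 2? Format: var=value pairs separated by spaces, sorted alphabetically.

Answer: x=5 y=6

Derivation:
Step 1: thread C executes C1 (y = x). Shared: x=5 y=5. PCs: A@0 B@0 C@1
Step 2: thread B executes B1 (y = y + 1). Shared: x=5 y=6. PCs: A@0 B@1 C@1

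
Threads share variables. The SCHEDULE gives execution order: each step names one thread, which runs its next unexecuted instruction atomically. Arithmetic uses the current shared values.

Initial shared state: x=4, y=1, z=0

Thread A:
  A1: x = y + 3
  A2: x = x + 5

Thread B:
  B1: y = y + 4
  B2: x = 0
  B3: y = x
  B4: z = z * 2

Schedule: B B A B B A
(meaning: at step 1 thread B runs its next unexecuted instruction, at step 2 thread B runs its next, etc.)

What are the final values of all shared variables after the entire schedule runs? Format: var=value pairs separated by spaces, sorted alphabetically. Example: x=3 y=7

Step 1: thread B executes B1 (y = y + 4). Shared: x=4 y=5 z=0. PCs: A@0 B@1
Step 2: thread B executes B2 (x = 0). Shared: x=0 y=5 z=0. PCs: A@0 B@2
Step 3: thread A executes A1 (x = y + 3). Shared: x=8 y=5 z=0. PCs: A@1 B@2
Step 4: thread B executes B3 (y = x). Shared: x=8 y=8 z=0. PCs: A@1 B@3
Step 5: thread B executes B4 (z = z * 2). Shared: x=8 y=8 z=0. PCs: A@1 B@4
Step 6: thread A executes A2 (x = x + 5). Shared: x=13 y=8 z=0. PCs: A@2 B@4

Answer: x=13 y=8 z=0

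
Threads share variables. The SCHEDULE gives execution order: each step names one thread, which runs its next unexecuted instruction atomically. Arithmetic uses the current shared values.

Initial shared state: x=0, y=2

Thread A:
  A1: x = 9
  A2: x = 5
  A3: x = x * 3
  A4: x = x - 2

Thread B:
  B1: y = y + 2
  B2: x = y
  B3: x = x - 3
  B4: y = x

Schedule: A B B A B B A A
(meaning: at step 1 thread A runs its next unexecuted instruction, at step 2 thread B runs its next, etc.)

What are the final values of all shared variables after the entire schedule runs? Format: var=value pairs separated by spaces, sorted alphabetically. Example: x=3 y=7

Answer: x=4 y=2

Derivation:
Step 1: thread A executes A1 (x = 9). Shared: x=9 y=2. PCs: A@1 B@0
Step 2: thread B executes B1 (y = y + 2). Shared: x=9 y=4. PCs: A@1 B@1
Step 3: thread B executes B2 (x = y). Shared: x=4 y=4. PCs: A@1 B@2
Step 4: thread A executes A2 (x = 5). Shared: x=5 y=4. PCs: A@2 B@2
Step 5: thread B executes B3 (x = x - 3). Shared: x=2 y=4. PCs: A@2 B@3
Step 6: thread B executes B4 (y = x). Shared: x=2 y=2. PCs: A@2 B@4
Step 7: thread A executes A3 (x = x * 3). Shared: x=6 y=2. PCs: A@3 B@4
Step 8: thread A executes A4 (x = x - 2). Shared: x=4 y=2. PCs: A@4 B@4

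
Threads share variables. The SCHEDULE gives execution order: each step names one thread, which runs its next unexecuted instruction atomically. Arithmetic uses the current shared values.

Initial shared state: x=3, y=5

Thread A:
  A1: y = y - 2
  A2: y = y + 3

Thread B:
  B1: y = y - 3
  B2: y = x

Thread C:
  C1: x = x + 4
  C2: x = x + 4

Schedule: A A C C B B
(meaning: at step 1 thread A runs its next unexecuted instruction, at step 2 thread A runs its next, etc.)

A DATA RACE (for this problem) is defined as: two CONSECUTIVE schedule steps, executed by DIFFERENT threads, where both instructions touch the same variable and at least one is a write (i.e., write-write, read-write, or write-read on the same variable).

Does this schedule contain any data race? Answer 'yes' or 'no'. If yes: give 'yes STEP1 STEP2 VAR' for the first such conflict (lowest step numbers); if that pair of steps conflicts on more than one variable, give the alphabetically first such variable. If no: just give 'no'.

Steps 1,2: same thread (A). No race.
Steps 2,3: A(r=y,w=y) vs C(r=x,w=x). No conflict.
Steps 3,4: same thread (C). No race.
Steps 4,5: C(r=x,w=x) vs B(r=y,w=y). No conflict.
Steps 5,6: same thread (B). No race.

Answer: no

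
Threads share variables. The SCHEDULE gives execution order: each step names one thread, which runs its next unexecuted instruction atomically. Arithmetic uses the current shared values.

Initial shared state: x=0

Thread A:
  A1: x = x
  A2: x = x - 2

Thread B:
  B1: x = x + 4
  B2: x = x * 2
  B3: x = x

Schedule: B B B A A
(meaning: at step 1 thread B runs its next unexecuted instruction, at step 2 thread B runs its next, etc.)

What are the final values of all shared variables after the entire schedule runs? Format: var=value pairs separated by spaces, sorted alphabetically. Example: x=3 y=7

Answer: x=6

Derivation:
Step 1: thread B executes B1 (x = x + 4). Shared: x=4. PCs: A@0 B@1
Step 2: thread B executes B2 (x = x * 2). Shared: x=8. PCs: A@0 B@2
Step 3: thread B executes B3 (x = x). Shared: x=8. PCs: A@0 B@3
Step 4: thread A executes A1 (x = x). Shared: x=8. PCs: A@1 B@3
Step 5: thread A executes A2 (x = x - 2). Shared: x=6. PCs: A@2 B@3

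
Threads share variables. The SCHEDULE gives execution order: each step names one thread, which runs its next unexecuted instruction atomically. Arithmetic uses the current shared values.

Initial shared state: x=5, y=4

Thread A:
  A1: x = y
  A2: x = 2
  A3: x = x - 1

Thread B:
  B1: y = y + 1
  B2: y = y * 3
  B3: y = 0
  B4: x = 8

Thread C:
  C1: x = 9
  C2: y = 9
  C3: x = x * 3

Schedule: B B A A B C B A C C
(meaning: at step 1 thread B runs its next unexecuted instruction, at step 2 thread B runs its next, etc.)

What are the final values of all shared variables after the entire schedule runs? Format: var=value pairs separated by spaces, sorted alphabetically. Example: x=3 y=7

Step 1: thread B executes B1 (y = y + 1). Shared: x=5 y=5. PCs: A@0 B@1 C@0
Step 2: thread B executes B2 (y = y * 3). Shared: x=5 y=15. PCs: A@0 B@2 C@0
Step 3: thread A executes A1 (x = y). Shared: x=15 y=15. PCs: A@1 B@2 C@0
Step 4: thread A executes A2 (x = 2). Shared: x=2 y=15. PCs: A@2 B@2 C@0
Step 5: thread B executes B3 (y = 0). Shared: x=2 y=0. PCs: A@2 B@3 C@0
Step 6: thread C executes C1 (x = 9). Shared: x=9 y=0. PCs: A@2 B@3 C@1
Step 7: thread B executes B4 (x = 8). Shared: x=8 y=0. PCs: A@2 B@4 C@1
Step 8: thread A executes A3 (x = x - 1). Shared: x=7 y=0. PCs: A@3 B@4 C@1
Step 9: thread C executes C2 (y = 9). Shared: x=7 y=9. PCs: A@3 B@4 C@2
Step 10: thread C executes C3 (x = x * 3). Shared: x=21 y=9. PCs: A@3 B@4 C@3

Answer: x=21 y=9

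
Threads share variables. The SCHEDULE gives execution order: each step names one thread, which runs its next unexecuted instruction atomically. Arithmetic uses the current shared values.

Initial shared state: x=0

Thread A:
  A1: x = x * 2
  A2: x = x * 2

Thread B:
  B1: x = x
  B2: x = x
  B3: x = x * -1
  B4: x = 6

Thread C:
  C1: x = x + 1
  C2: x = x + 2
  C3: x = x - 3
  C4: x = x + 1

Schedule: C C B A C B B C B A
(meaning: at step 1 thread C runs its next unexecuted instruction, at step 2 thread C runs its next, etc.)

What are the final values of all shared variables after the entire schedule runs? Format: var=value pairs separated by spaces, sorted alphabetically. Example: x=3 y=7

Step 1: thread C executes C1 (x = x + 1). Shared: x=1. PCs: A@0 B@0 C@1
Step 2: thread C executes C2 (x = x + 2). Shared: x=3. PCs: A@0 B@0 C@2
Step 3: thread B executes B1 (x = x). Shared: x=3. PCs: A@0 B@1 C@2
Step 4: thread A executes A1 (x = x * 2). Shared: x=6. PCs: A@1 B@1 C@2
Step 5: thread C executes C3 (x = x - 3). Shared: x=3. PCs: A@1 B@1 C@3
Step 6: thread B executes B2 (x = x). Shared: x=3. PCs: A@1 B@2 C@3
Step 7: thread B executes B3 (x = x * -1). Shared: x=-3. PCs: A@1 B@3 C@3
Step 8: thread C executes C4 (x = x + 1). Shared: x=-2. PCs: A@1 B@3 C@4
Step 9: thread B executes B4 (x = 6). Shared: x=6. PCs: A@1 B@4 C@4
Step 10: thread A executes A2 (x = x * 2). Shared: x=12. PCs: A@2 B@4 C@4

Answer: x=12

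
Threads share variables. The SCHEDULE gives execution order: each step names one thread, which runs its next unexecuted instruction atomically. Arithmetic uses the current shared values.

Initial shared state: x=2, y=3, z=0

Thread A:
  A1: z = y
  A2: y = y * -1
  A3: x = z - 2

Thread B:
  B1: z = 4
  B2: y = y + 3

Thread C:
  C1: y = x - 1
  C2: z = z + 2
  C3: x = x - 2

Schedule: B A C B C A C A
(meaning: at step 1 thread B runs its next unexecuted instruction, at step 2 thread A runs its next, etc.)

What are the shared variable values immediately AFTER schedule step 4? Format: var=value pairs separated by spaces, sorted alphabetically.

Answer: x=2 y=4 z=3

Derivation:
Step 1: thread B executes B1 (z = 4). Shared: x=2 y=3 z=4. PCs: A@0 B@1 C@0
Step 2: thread A executes A1 (z = y). Shared: x=2 y=3 z=3. PCs: A@1 B@1 C@0
Step 3: thread C executes C1 (y = x - 1). Shared: x=2 y=1 z=3. PCs: A@1 B@1 C@1
Step 4: thread B executes B2 (y = y + 3). Shared: x=2 y=4 z=3. PCs: A@1 B@2 C@1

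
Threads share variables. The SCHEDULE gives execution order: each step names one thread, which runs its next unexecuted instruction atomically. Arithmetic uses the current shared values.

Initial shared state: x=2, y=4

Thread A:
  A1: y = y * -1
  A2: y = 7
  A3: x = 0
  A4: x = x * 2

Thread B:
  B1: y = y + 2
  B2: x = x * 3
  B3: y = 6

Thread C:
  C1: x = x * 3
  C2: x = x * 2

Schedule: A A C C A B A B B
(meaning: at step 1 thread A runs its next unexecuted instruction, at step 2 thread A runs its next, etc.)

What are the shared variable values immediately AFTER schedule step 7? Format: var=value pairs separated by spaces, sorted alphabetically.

Answer: x=0 y=9

Derivation:
Step 1: thread A executes A1 (y = y * -1). Shared: x=2 y=-4. PCs: A@1 B@0 C@0
Step 2: thread A executes A2 (y = 7). Shared: x=2 y=7. PCs: A@2 B@0 C@0
Step 3: thread C executes C1 (x = x * 3). Shared: x=6 y=7. PCs: A@2 B@0 C@1
Step 4: thread C executes C2 (x = x * 2). Shared: x=12 y=7. PCs: A@2 B@0 C@2
Step 5: thread A executes A3 (x = 0). Shared: x=0 y=7. PCs: A@3 B@0 C@2
Step 6: thread B executes B1 (y = y + 2). Shared: x=0 y=9. PCs: A@3 B@1 C@2
Step 7: thread A executes A4 (x = x * 2). Shared: x=0 y=9. PCs: A@4 B@1 C@2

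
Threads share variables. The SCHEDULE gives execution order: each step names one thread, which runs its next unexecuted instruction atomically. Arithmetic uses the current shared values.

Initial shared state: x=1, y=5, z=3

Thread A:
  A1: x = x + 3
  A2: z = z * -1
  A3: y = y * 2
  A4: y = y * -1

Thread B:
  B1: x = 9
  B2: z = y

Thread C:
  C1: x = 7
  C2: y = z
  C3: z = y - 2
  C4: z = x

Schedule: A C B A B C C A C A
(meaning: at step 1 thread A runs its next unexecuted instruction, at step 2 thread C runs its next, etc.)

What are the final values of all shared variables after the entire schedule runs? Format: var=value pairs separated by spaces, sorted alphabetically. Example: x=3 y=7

Answer: x=9 y=-10 z=9

Derivation:
Step 1: thread A executes A1 (x = x + 3). Shared: x=4 y=5 z=3. PCs: A@1 B@0 C@0
Step 2: thread C executes C1 (x = 7). Shared: x=7 y=5 z=3. PCs: A@1 B@0 C@1
Step 3: thread B executes B1 (x = 9). Shared: x=9 y=5 z=3. PCs: A@1 B@1 C@1
Step 4: thread A executes A2 (z = z * -1). Shared: x=9 y=5 z=-3. PCs: A@2 B@1 C@1
Step 5: thread B executes B2 (z = y). Shared: x=9 y=5 z=5. PCs: A@2 B@2 C@1
Step 6: thread C executes C2 (y = z). Shared: x=9 y=5 z=5. PCs: A@2 B@2 C@2
Step 7: thread C executes C3 (z = y - 2). Shared: x=9 y=5 z=3. PCs: A@2 B@2 C@3
Step 8: thread A executes A3 (y = y * 2). Shared: x=9 y=10 z=3. PCs: A@3 B@2 C@3
Step 9: thread C executes C4 (z = x). Shared: x=9 y=10 z=9. PCs: A@3 B@2 C@4
Step 10: thread A executes A4 (y = y * -1). Shared: x=9 y=-10 z=9. PCs: A@4 B@2 C@4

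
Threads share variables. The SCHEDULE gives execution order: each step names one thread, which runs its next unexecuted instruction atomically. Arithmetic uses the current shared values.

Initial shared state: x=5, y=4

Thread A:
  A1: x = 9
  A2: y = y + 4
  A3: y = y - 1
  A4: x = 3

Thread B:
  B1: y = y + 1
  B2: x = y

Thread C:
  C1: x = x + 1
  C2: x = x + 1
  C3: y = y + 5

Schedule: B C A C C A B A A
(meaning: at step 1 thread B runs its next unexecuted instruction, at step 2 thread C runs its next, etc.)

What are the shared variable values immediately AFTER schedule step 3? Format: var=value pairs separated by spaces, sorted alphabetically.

Step 1: thread B executes B1 (y = y + 1). Shared: x=5 y=5. PCs: A@0 B@1 C@0
Step 2: thread C executes C1 (x = x + 1). Shared: x=6 y=5. PCs: A@0 B@1 C@1
Step 3: thread A executes A1 (x = 9). Shared: x=9 y=5. PCs: A@1 B@1 C@1

Answer: x=9 y=5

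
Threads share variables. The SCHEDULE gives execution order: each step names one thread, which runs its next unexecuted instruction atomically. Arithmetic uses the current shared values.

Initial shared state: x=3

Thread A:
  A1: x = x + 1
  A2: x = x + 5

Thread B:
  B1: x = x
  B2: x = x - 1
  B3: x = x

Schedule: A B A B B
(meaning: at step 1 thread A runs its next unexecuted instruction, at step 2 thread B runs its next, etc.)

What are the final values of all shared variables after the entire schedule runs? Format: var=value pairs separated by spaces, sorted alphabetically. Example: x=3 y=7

Step 1: thread A executes A1 (x = x + 1). Shared: x=4. PCs: A@1 B@0
Step 2: thread B executes B1 (x = x). Shared: x=4. PCs: A@1 B@1
Step 3: thread A executes A2 (x = x + 5). Shared: x=9. PCs: A@2 B@1
Step 4: thread B executes B2 (x = x - 1). Shared: x=8. PCs: A@2 B@2
Step 5: thread B executes B3 (x = x). Shared: x=8. PCs: A@2 B@3

Answer: x=8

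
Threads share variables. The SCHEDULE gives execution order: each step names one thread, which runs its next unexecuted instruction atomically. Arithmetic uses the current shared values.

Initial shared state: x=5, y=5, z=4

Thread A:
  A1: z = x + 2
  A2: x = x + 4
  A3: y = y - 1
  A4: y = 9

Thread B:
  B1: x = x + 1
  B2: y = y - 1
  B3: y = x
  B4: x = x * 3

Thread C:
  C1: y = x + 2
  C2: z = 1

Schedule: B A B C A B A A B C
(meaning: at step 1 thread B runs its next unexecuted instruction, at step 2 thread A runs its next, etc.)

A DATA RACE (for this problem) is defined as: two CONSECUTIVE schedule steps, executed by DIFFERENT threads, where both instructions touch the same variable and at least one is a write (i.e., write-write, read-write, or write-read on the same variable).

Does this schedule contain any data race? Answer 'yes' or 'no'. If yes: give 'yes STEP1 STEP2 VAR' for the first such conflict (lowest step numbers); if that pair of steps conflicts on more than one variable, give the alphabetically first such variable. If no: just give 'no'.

Answer: yes 1 2 x

Derivation:
Steps 1,2: B(x = x + 1) vs A(z = x + 2). RACE on x (W-R).
Steps 2,3: A(r=x,w=z) vs B(r=y,w=y). No conflict.
Steps 3,4: B(y = y - 1) vs C(y = x + 2). RACE on y (W-W).
Steps 4,5: C(y = x + 2) vs A(x = x + 4). RACE on x (R-W).
Steps 5,6: A(x = x + 4) vs B(y = x). RACE on x (W-R).
Steps 6,7: B(y = x) vs A(y = y - 1). RACE on y (W-W).
Steps 7,8: same thread (A). No race.
Steps 8,9: A(r=-,w=y) vs B(r=x,w=x). No conflict.
Steps 9,10: B(r=x,w=x) vs C(r=-,w=z). No conflict.
First conflict at steps 1,2.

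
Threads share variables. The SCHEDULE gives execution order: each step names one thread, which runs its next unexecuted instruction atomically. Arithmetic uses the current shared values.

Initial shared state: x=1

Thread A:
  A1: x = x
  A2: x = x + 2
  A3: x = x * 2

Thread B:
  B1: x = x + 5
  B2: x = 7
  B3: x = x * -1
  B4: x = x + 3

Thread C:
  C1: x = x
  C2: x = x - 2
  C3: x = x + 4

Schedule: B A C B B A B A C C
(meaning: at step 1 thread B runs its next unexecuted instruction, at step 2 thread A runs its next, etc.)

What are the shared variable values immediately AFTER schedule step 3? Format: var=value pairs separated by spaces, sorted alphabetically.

Answer: x=6

Derivation:
Step 1: thread B executes B1 (x = x + 5). Shared: x=6. PCs: A@0 B@1 C@0
Step 2: thread A executes A1 (x = x). Shared: x=6. PCs: A@1 B@1 C@0
Step 3: thread C executes C1 (x = x). Shared: x=6. PCs: A@1 B@1 C@1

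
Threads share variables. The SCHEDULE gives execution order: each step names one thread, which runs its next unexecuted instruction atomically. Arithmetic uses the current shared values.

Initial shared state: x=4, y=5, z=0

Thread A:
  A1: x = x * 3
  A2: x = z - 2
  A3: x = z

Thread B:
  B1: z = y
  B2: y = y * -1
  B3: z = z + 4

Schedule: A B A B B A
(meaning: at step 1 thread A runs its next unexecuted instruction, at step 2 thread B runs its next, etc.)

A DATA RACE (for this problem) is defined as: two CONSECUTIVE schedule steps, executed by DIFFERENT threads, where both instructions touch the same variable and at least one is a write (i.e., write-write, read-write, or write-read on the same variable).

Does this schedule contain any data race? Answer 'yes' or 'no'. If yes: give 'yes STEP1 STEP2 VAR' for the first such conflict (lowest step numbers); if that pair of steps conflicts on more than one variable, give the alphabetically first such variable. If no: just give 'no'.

Steps 1,2: A(r=x,w=x) vs B(r=y,w=z). No conflict.
Steps 2,3: B(z = y) vs A(x = z - 2). RACE on z (W-R).
Steps 3,4: A(r=z,w=x) vs B(r=y,w=y). No conflict.
Steps 4,5: same thread (B). No race.
Steps 5,6: B(z = z + 4) vs A(x = z). RACE on z (W-R).
First conflict at steps 2,3.

Answer: yes 2 3 z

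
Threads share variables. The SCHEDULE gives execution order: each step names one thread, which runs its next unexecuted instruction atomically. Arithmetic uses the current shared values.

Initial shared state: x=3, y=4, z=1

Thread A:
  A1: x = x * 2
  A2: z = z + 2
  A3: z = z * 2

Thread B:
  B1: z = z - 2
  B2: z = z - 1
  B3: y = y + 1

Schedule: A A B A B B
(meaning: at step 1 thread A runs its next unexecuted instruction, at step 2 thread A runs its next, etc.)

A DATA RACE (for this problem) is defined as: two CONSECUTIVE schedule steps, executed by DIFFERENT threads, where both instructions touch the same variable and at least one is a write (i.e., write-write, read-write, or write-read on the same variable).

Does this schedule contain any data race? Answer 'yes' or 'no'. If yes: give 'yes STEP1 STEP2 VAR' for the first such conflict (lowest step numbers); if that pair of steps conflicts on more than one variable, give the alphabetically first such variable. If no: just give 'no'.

Steps 1,2: same thread (A). No race.
Steps 2,3: A(z = z + 2) vs B(z = z - 2). RACE on z (W-W).
Steps 3,4: B(z = z - 2) vs A(z = z * 2). RACE on z (W-W).
Steps 4,5: A(z = z * 2) vs B(z = z - 1). RACE on z (W-W).
Steps 5,6: same thread (B). No race.
First conflict at steps 2,3.

Answer: yes 2 3 z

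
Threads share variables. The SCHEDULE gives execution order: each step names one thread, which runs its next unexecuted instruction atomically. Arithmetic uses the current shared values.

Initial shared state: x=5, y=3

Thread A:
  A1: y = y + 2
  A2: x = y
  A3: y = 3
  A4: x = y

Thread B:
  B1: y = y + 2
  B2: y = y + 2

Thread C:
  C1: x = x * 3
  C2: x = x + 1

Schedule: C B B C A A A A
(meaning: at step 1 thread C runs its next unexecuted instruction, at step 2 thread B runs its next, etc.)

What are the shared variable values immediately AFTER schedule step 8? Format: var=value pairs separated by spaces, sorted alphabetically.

Answer: x=3 y=3

Derivation:
Step 1: thread C executes C1 (x = x * 3). Shared: x=15 y=3. PCs: A@0 B@0 C@1
Step 2: thread B executes B1 (y = y + 2). Shared: x=15 y=5. PCs: A@0 B@1 C@1
Step 3: thread B executes B2 (y = y + 2). Shared: x=15 y=7. PCs: A@0 B@2 C@1
Step 4: thread C executes C2 (x = x + 1). Shared: x=16 y=7. PCs: A@0 B@2 C@2
Step 5: thread A executes A1 (y = y + 2). Shared: x=16 y=9. PCs: A@1 B@2 C@2
Step 6: thread A executes A2 (x = y). Shared: x=9 y=9. PCs: A@2 B@2 C@2
Step 7: thread A executes A3 (y = 3). Shared: x=9 y=3. PCs: A@3 B@2 C@2
Step 8: thread A executes A4 (x = y). Shared: x=3 y=3. PCs: A@4 B@2 C@2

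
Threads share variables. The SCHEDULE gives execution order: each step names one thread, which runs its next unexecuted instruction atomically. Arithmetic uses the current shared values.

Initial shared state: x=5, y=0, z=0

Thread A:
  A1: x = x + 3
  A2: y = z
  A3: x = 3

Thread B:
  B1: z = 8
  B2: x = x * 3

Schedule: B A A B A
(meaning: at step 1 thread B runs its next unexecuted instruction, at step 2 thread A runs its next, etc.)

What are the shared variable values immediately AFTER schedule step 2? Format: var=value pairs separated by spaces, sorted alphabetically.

Answer: x=8 y=0 z=8

Derivation:
Step 1: thread B executes B1 (z = 8). Shared: x=5 y=0 z=8. PCs: A@0 B@1
Step 2: thread A executes A1 (x = x + 3). Shared: x=8 y=0 z=8. PCs: A@1 B@1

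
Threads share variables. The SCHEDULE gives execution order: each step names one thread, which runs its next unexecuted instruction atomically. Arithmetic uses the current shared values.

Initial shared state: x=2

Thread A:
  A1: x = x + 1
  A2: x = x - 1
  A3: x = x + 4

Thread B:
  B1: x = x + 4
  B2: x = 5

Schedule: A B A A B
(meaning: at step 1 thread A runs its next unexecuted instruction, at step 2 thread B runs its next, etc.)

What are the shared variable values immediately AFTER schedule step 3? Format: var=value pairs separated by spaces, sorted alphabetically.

Step 1: thread A executes A1 (x = x + 1). Shared: x=3. PCs: A@1 B@0
Step 2: thread B executes B1 (x = x + 4). Shared: x=7. PCs: A@1 B@1
Step 3: thread A executes A2 (x = x - 1). Shared: x=6. PCs: A@2 B@1

Answer: x=6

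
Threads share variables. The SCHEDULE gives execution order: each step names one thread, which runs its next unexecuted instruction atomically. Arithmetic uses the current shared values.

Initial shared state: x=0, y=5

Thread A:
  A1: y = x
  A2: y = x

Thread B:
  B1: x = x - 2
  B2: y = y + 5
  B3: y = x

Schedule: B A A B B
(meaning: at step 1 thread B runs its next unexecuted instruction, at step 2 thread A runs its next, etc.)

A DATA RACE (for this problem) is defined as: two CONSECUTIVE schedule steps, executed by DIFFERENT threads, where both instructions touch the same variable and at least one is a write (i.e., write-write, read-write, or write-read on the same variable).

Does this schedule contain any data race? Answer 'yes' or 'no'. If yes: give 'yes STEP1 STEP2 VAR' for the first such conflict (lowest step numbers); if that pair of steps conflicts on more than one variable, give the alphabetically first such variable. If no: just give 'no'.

Answer: yes 1 2 x

Derivation:
Steps 1,2: B(x = x - 2) vs A(y = x). RACE on x (W-R).
Steps 2,3: same thread (A). No race.
Steps 3,4: A(y = x) vs B(y = y + 5). RACE on y (W-W).
Steps 4,5: same thread (B). No race.
First conflict at steps 1,2.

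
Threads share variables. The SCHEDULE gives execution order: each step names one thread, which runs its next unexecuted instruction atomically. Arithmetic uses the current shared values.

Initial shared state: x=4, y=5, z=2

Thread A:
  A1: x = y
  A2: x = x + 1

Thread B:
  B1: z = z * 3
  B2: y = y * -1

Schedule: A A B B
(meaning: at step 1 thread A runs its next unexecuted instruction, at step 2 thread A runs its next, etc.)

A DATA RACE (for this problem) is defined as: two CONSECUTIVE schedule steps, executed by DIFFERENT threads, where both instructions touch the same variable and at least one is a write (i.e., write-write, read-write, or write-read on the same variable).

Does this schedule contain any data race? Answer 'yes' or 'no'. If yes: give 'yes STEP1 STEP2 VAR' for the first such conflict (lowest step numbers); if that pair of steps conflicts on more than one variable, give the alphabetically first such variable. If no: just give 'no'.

Steps 1,2: same thread (A). No race.
Steps 2,3: A(r=x,w=x) vs B(r=z,w=z). No conflict.
Steps 3,4: same thread (B). No race.

Answer: no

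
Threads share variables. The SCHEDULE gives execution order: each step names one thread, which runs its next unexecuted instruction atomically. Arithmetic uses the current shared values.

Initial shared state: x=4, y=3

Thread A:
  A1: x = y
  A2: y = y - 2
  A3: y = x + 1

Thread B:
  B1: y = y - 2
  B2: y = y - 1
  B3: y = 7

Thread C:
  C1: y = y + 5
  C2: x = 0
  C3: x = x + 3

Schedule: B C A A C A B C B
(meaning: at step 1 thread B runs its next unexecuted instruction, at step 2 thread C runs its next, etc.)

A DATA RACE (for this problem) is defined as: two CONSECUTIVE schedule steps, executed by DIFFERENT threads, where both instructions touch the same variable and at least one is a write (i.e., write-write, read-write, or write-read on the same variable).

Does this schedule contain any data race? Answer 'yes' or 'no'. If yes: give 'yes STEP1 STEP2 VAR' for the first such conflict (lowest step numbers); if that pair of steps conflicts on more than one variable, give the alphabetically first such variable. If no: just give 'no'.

Steps 1,2: B(y = y - 2) vs C(y = y + 5). RACE on y (W-W).
Steps 2,3: C(y = y + 5) vs A(x = y). RACE on y (W-R).
Steps 3,4: same thread (A). No race.
Steps 4,5: A(r=y,w=y) vs C(r=-,w=x). No conflict.
Steps 5,6: C(x = 0) vs A(y = x + 1). RACE on x (W-R).
Steps 6,7: A(y = x + 1) vs B(y = y - 1). RACE on y (W-W).
Steps 7,8: B(r=y,w=y) vs C(r=x,w=x). No conflict.
Steps 8,9: C(r=x,w=x) vs B(r=-,w=y). No conflict.
First conflict at steps 1,2.

Answer: yes 1 2 y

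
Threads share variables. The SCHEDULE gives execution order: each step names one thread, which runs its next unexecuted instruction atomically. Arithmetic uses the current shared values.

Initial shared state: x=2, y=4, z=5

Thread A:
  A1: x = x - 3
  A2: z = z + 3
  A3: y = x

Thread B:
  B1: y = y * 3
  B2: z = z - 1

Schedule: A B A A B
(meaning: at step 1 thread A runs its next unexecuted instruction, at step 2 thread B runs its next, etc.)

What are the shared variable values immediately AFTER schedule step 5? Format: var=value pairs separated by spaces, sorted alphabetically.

Answer: x=-1 y=-1 z=7

Derivation:
Step 1: thread A executes A1 (x = x - 3). Shared: x=-1 y=4 z=5. PCs: A@1 B@0
Step 2: thread B executes B1 (y = y * 3). Shared: x=-1 y=12 z=5. PCs: A@1 B@1
Step 3: thread A executes A2 (z = z + 3). Shared: x=-1 y=12 z=8. PCs: A@2 B@1
Step 4: thread A executes A3 (y = x). Shared: x=-1 y=-1 z=8. PCs: A@3 B@1
Step 5: thread B executes B2 (z = z - 1). Shared: x=-1 y=-1 z=7. PCs: A@3 B@2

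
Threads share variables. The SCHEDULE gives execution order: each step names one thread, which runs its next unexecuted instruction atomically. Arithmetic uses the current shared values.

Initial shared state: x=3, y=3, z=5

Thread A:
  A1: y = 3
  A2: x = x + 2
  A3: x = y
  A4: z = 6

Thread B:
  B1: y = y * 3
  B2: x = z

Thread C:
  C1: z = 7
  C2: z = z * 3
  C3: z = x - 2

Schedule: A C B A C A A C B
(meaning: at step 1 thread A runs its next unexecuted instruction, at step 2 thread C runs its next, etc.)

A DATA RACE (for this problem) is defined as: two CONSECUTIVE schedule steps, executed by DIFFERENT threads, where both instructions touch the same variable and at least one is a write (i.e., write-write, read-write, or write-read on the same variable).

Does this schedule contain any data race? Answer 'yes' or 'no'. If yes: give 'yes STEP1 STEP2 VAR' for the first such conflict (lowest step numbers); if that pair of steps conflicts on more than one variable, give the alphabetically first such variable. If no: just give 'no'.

Answer: yes 7 8 z

Derivation:
Steps 1,2: A(r=-,w=y) vs C(r=-,w=z). No conflict.
Steps 2,3: C(r=-,w=z) vs B(r=y,w=y). No conflict.
Steps 3,4: B(r=y,w=y) vs A(r=x,w=x). No conflict.
Steps 4,5: A(r=x,w=x) vs C(r=z,w=z). No conflict.
Steps 5,6: C(r=z,w=z) vs A(r=y,w=x). No conflict.
Steps 6,7: same thread (A). No race.
Steps 7,8: A(z = 6) vs C(z = x - 2). RACE on z (W-W).
Steps 8,9: C(z = x - 2) vs B(x = z). RACE on x (R-W), z (W-R). Multiple vars; alphabetically first is x.
First conflict at steps 7,8.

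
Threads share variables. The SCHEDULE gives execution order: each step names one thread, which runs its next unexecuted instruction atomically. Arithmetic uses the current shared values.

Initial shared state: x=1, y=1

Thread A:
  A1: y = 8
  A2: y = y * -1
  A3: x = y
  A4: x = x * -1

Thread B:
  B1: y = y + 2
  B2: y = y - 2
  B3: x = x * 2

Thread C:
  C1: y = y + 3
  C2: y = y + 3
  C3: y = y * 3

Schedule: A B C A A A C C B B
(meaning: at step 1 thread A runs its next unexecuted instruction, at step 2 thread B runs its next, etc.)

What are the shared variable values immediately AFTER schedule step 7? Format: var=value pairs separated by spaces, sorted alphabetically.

Step 1: thread A executes A1 (y = 8). Shared: x=1 y=8. PCs: A@1 B@0 C@0
Step 2: thread B executes B1 (y = y + 2). Shared: x=1 y=10. PCs: A@1 B@1 C@0
Step 3: thread C executes C1 (y = y + 3). Shared: x=1 y=13. PCs: A@1 B@1 C@1
Step 4: thread A executes A2 (y = y * -1). Shared: x=1 y=-13. PCs: A@2 B@1 C@1
Step 5: thread A executes A3 (x = y). Shared: x=-13 y=-13. PCs: A@3 B@1 C@1
Step 6: thread A executes A4 (x = x * -1). Shared: x=13 y=-13. PCs: A@4 B@1 C@1
Step 7: thread C executes C2 (y = y + 3). Shared: x=13 y=-10. PCs: A@4 B@1 C@2

Answer: x=13 y=-10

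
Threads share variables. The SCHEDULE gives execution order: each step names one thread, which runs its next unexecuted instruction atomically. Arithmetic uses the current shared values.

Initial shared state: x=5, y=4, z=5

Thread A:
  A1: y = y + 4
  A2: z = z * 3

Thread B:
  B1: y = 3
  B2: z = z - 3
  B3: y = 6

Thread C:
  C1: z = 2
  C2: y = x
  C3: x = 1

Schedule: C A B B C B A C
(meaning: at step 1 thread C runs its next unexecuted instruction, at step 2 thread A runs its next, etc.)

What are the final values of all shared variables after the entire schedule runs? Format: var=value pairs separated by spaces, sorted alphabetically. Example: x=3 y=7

Step 1: thread C executes C1 (z = 2). Shared: x=5 y=4 z=2. PCs: A@0 B@0 C@1
Step 2: thread A executes A1 (y = y + 4). Shared: x=5 y=8 z=2. PCs: A@1 B@0 C@1
Step 3: thread B executes B1 (y = 3). Shared: x=5 y=3 z=2. PCs: A@1 B@1 C@1
Step 4: thread B executes B2 (z = z - 3). Shared: x=5 y=3 z=-1. PCs: A@1 B@2 C@1
Step 5: thread C executes C2 (y = x). Shared: x=5 y=5 z=-1. PCs: A@1 B@2 C@2
Step 6: thread B executes B3 (y = 6). Shared: x=5 y=6 z=-1. PCs: A@1 B@3 C@2
Step 7: thread A executes A2 (z = z * 3). Shared: x=5 y=6 z=-3. PCs: A@2 B@3 C@2
Step 8: thread C executes C3 (x = 1). Shared: x=1 y=6 z=-3. PCs: A@2 B@3 C@3

Answer: x=1 y=6 z=-3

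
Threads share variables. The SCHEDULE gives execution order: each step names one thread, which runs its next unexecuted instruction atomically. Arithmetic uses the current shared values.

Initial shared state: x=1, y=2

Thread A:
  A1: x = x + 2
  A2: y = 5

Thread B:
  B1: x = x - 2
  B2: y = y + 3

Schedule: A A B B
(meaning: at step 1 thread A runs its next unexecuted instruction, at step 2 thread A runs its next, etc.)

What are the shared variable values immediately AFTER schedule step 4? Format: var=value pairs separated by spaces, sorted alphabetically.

Step 1: thread A executes A1 (x = x + 2). Shared: x=3 y=2. PCs: A@1 B@0
Step 2: thread A executes A2 (y = 5). Shared: x=3 y=5. PCs: A@2 B@0
Step 3: thread B executes B1 (x = x - 2). Shared: x=1 y=5. PCs: A@2 B@1
Step 4: thread B executes B2 (y = y + 3). Shared: x=1 y=8. PCs: A@2 B@2

Answer: x=1 y=8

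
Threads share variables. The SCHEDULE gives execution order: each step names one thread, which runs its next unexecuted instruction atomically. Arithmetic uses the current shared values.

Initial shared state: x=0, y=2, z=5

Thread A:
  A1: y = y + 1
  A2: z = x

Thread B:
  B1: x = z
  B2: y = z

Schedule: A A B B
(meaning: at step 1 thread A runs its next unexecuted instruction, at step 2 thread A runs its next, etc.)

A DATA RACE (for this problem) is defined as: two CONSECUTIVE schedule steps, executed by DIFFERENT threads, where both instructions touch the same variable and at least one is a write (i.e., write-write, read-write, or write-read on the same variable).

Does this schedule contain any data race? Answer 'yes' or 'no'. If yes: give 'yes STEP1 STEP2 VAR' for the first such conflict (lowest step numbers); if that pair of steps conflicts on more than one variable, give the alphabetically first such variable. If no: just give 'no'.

Steps 1,2: same thread (A). No race.
Steps 2,3: A(z = x) vs B(x = z). RACE on x (R-W), z (W-R). Multiple vars; alphabetically first is x.
Steps 3,4: same thread (B). No race.
First conflict at steps 2,3.

Answer: yes 2 3 x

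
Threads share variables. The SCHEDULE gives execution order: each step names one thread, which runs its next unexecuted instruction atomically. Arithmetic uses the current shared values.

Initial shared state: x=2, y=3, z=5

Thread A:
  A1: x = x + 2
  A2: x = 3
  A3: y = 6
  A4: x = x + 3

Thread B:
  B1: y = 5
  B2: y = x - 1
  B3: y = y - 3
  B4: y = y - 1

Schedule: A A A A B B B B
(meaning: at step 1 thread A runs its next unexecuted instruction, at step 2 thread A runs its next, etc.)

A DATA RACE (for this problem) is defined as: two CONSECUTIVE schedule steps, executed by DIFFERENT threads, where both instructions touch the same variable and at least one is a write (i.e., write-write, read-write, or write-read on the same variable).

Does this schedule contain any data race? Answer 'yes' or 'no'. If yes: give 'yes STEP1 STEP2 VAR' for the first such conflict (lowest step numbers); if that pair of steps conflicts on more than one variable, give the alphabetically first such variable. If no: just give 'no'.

Steps 1,2: same thread (A). No race.
Steps 2,3: same thread (A). No race.
Steps 3,4: same thread (A). No race.
Steps 4,5: A(r=x,w=x) vs B(r=-,w=y). No conflict.
Steps 5,6: same thread (B). No race.
Steps 6,7: same thread (B). No race.
Steps 7,8: same thread (B). No race.

Answer: no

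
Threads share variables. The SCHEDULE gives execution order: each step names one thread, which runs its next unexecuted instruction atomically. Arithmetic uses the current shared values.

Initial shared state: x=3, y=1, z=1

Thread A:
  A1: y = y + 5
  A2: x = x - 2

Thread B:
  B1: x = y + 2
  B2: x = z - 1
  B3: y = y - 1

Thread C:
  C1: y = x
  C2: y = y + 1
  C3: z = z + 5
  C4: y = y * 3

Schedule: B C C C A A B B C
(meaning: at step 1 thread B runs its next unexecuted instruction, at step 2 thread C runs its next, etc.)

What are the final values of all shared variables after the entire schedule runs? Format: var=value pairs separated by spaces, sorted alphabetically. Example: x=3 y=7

Answer: x=5 y=24 z=6

Derivation:
Step 1: thread B executes B1 (x = y + 2). Shared: x=3 y=1 z=1. PCs: A@0 B@1 C@0
Step 2: thread C executes C1 (y = x). Shared: x=3 y=3 z=1. PCs: A@0 B@1 C@1
Step 3: thread C executes C2 (y = y + 1). Shared: x=3 y=4 z=1. PCs: A@0 B@1 C@2
Step 4: thread C executes C3 (z = z + 5). Shared: x=3 y=4 z=6. PCs: A@0 B@1 C@3
Step 5: thread A executes A1 (y = y + 5). Shared: x=3 y=9 z=6. PCs: A@1 B@1 C@3
Step 6: thread A executes A2 (x = x - 2). Shared: x=1 y=9 z=6. PCs: A@2 B@1 C@3
Step 7: thread B executes B2 (x = z - 1). Shared: x=5 y=9 z=6. PCs: A@2 B@2 C@3
Step 8: thread B executes B3 (y = y - 1). Shared: x=5 y=8 z=6. PCs: A@2 B@3 C@3
Step 9: thread C executes C4 (y = y * 3). Shared: x=5 y=24 z=6. PCs: A@2 B@3 C@4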